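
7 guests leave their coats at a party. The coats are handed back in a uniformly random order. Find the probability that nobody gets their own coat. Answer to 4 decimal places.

This is the derangement probability: permutations of 7 with no fixed point.
D(7) = 7! · (1 − 1/1! + 1/2! − ··· + (−1)^7/7!) = 1854.
P = 1854/5040 = 103/280 ≈ 0.3679.

0.3679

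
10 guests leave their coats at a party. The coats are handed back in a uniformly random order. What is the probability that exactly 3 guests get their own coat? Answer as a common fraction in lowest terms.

103/1680

Choose which 3 of the 10 are fixed: C(10,3) = 120 ways.
The remaining 7 must have no fixed point: D(7) = 1854.
P = 120·1854/3628800 = 103/1680.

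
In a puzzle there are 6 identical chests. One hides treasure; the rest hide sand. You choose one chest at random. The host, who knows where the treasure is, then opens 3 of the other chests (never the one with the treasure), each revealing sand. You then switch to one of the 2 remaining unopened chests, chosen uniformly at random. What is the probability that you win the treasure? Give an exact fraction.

5/12

Your original chest holds the treasure with probability 1/6, so the other 5 collectively hold it with probability 5/6.
The host can always find 3 empty chests to open, so the reveals don't change that 5/6; it is now spread over the 2 remaining unopened chests.
P(win by switching) = (5/6) · (1/2) = 5/12.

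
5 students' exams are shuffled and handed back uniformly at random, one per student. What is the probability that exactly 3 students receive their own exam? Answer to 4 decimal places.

0.0833

Choose which 3 of the 5 are fixed: C(5,3) = 10 ways.
The remaining 2 must have no fixed point: D(2) = 1.
P = 10·1/120 = 1/12 ≈ 0.0833.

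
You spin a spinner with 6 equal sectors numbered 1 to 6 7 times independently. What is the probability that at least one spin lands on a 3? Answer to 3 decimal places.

0.721

P(no spin lands on a 3) = (5/6)^7 ≈ 0.279.
P(at least one) = 1 − 0.279 = 0.721.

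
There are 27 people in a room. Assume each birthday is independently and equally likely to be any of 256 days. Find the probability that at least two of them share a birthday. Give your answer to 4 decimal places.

It's easier to compute the probability that all 27 are distinct.
P(all distinct) = 256/256 · 255/256 · ··· · 230/256 ≈ 0.2415.
So the probability of at least one match is 1 − 0.2415 = 0.7585.

0.7585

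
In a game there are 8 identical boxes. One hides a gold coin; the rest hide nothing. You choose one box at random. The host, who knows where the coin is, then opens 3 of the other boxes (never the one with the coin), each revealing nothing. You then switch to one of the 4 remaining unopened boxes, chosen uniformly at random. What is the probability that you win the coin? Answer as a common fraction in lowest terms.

7/32

Your original box holds the coin with probability 1/8, so the other 7 collectively hold it with probability 7/8.
The host can always find 3 empty boxes to open, so the reveals don't change that 7/8; it is now spread over the 4 remaining unopened boxes.
P(win by switching) = (7/8) · (1/4) = 7/32.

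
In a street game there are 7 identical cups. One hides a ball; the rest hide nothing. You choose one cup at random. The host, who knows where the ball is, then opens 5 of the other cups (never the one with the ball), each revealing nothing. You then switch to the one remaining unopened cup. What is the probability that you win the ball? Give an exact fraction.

Your original cup holds the ball with probability 1/7, so the other 6 collectively hold it with probability 6/7.
The host can always find 5 empty cups to open, so the reveals don't change that 6/7; it is now spread over the 1 remaining unopened cup.
P(win by switching) = (6/7) · (1/1) = 6/7.

6/7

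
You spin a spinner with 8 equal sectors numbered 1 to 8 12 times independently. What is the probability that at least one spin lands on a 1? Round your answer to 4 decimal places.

0.7986

P(no spin lands on a 1) = (7/8)^12 ≈ 0.2014.
P(at least one) = 1 − 0.2014 = 0.7986.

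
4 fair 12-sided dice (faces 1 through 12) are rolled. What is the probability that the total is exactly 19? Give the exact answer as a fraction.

23/648

There are 12^4 = 20736 equally likely outcomes.
The number of ordered 4-tuples from {1,…,12} summing to 19 is 736.
P(sum = 19) = 736/20736 = 23/648.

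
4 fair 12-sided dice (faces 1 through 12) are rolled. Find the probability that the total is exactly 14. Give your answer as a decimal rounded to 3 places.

There are 12^4 = 20736 equally likely outcomes.
The number of ordered 4-tuples from {1,…,12} summing to 14 is 286.
P(sum = 14) = 286/20736 = 143/10368 ≈ 0.014.

0.014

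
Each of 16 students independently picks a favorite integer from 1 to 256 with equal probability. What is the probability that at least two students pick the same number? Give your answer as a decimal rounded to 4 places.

It's easier to compute the probability that all 16 are distinct.
P(all distinct) = 256/256 · 255/256 · ··· · 241/256 ≈ 0.6197.
So the probability of at least one match is 1 − 0.6197 = 0.3803.

0.3803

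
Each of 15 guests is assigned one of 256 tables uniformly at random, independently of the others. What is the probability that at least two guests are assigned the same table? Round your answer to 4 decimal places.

It's easier to compute the probability that all 15 are distinct.
P(all distinct) = 256/256 · 255/256 · ··· · 242/256 ≈ 0.6583.
So the probability of at least one match is 1 − 0.6583 = 0.3417.

0.3417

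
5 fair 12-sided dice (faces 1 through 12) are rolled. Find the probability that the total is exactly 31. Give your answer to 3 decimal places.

There are 12^5 = 248832 equally likely outcomes.
The number of ordered 5-tuples from {1,…,12} summing to 31 is 12255.
P(sum = 31) = 12255/248832 = 4085/82944 ≈ 0.049.

0.049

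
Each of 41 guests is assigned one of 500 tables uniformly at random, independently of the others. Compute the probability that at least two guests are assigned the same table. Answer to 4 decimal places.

It's easier to compute the probability that all 41 are distinct.
P(all distinct) = 500/500 · 499/500 · ··· · 460/500 ≈ 0.1852.
So the probability of at least one match is 1 − 0.1852 = 0.8148.

0.8148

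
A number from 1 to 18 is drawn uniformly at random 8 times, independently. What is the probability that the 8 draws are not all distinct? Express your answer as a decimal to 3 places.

P(all 8 different) = 18/18 · 17/18 · ··· · 11/18 ≈ 0.160.
P(at least two equal) = 1 − 0.160 = 0.840.

0.840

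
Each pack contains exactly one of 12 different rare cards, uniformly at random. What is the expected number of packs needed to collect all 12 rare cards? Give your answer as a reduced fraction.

86021/2310

After i distinct types are collected, each trial gives a new one with probability (12−i)/12, so the expected wait for the next new type is 12/(12−i).
E = 12/12 + 12/11 + 12/10 + 12/9 + 12/8 + 12/7 + 12/6 + 12/5 + 12/4 + 12/3 + 12/2 + 12/1 = 86021/2310.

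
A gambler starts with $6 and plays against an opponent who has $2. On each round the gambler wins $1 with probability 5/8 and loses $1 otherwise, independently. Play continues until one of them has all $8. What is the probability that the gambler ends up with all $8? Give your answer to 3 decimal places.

Let r = q/p = (3/8)/(5/8) = 3/5. The recurrence P(i) = p·P(i+1) + q·P(i−1) with P(0)=0, P(8)=1 gives P(i) = (1 − r^i)/(1 − r^8).
P(6) = (1 − (3/5)^6) / (1 − (3/5)^8) = 23275/24004 ≈ 0.970.

0.970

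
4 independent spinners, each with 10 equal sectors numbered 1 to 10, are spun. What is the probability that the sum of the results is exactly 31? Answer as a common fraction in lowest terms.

There are 10^4 = 10000 equally likely outcomes.
The number of ordered 4-tuples from {1,…,10} summing to 31 is 220.
P(sum = 31) = 220/10000 = 11/500.

11/500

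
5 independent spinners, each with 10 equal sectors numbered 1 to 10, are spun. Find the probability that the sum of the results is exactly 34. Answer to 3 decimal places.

0.038

There are 10^5 = 100000 equally likely outcomes.
The number of ordered 5-tuples from {1,…,10} summing to 34 is 3795.
P(sum = 34) = 3795/100000 = 759/20000 ≈ 0.038.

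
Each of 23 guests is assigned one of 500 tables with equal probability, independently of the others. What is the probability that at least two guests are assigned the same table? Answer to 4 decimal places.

0.4018

It's easier to compute the probability that all 23 are distinct.
P(all distinct) = 500/500 · 499/500 · ··· · 478/500 ≈ 0.5982.
So the probability of at least one match is 1 − 0.5982 = 0.4018.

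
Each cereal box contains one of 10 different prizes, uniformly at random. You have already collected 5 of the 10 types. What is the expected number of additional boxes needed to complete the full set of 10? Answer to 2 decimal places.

22.83

Starting from 5 distinct types, each trial gives a new one with probability (10−i)/10 when i types are held, so the wait for the next new type is 10/(10−i).
E = 10/5 + 10/4 + 10/3 + 10/2 + 10/1 = 137/6 ≈ 22.83.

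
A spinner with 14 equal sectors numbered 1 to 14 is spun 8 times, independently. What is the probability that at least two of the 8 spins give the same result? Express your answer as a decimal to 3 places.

P(all 8 different) = 14/14 · 13/14 · ··· · 7/14 ≈ 0.082.
P(at least two equal) = 1 − 0.082 = 0.918.

0.918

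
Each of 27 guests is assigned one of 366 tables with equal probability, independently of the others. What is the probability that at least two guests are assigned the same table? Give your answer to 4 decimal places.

0.6258

It's easier to compute the probability that all 27 are distinct.
P(all distinct) = 366/366 · 365/366 · ··· · 340/366 ≈ 0.3742.
So the probability of at least one match is 1 − 0.3742 = 0.6258.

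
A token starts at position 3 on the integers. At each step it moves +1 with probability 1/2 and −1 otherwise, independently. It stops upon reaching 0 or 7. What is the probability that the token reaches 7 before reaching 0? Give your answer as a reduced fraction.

3/7

With a fair step, P(i) = ½P(i−1) + ½P(i+1) with P(0)=0, P(7)=1 has the linear solution P(i) = i/7.
P(3) = 3/7.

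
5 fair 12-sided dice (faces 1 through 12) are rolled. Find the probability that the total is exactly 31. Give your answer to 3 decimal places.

There are 12^5 = 248832 equally likely outcomes.
The number of ordered 5-tuples from {1,…,12} summing to 31 is 12255.
P(sum = 31) = 12255/248832 = 4085/82944 ≈ 0.049.

0.049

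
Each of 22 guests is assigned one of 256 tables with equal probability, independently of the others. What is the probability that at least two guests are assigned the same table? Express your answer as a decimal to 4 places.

0.6049

It's easier to compute the probability that all 22 are distinct.
P(all distinct) = 256/256 · 255/256 · ··· · 235/256 ≈ 0.3951.
So the probability of at least one match is 1 − 0.3951 = 0.6049.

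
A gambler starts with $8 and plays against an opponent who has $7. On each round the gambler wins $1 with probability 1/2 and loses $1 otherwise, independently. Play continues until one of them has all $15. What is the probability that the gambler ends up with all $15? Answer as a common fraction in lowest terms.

With a fair step, P(i) = ½P(i−1) + ½P(i+1) with P(0)=0, P(15)=1 has the linear solution P(i) = i/15.
P(8) = 8/15.

8/15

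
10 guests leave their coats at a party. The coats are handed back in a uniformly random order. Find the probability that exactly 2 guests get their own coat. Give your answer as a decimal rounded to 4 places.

0.1839

Choose which 2 of the 10 are fixed: C(10,2) = 45 ways.
The remaining 8 must have no fixed point: D(8) = 14833.
P = 45·14833/3628800 = 2119/11520 ≈ 0.1839.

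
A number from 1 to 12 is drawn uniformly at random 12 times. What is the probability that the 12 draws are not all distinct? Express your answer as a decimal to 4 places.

P(all 12 different) = 12/12 · 11/12 · ··· · 1/12 ≈ 0.0001.
P(at least two equal) = 1 − 0.0001 = 0.9999.

0.9999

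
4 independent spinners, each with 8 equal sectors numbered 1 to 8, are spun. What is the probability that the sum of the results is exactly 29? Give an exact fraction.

There are 8^4 = 4096 equally likely outcomes.
The number of ordered 4-tuples from {1,…,8} summing to 29 is 20.
P(sum = 29) = 20/4096 = 5/1024.

5/1024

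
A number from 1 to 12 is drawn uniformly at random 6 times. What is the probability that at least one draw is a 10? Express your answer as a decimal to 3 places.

P(no draw is a 10) = (11/12)^6 ≈ 0.593.
P(at least one) = 1 − 0.593 = 0.407.

0.407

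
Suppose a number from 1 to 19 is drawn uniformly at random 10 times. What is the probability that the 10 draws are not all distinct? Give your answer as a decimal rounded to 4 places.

0.9453

P(all 10 different) = 19/19 · 18/19 · ··· · 10/19 ≈ 0.0547.
P(at least two equal) = 1 − 0.0547 = 0.9453.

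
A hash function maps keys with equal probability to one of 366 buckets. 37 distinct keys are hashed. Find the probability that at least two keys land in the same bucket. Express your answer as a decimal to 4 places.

It's easier to compute the probability that all 37 are distinct.
P(all distinct) = 366/366 · 365/366 · ··· · 330/366 ≈ 0.1521.
So the probability of at least one match is 1 − 0.1521 = 0.8479.

0.8479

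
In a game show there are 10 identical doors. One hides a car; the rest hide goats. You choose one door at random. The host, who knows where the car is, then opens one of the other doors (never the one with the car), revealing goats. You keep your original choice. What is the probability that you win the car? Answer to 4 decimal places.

0.1000

The host can always open an empty door regardless of your choice, so this gives no information about your original door.
P(win by staying) = 1/10 ≈ 0.1000.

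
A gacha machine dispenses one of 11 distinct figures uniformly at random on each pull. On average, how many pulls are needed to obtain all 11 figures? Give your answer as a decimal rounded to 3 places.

After i distinct types are collected, each trial gives a new one with probability (11−i)/11, so the expected wait for the next new type is 11/(11−i).
E = 11/11 + 11/10 + 11/9 + 11/8 + 11/7 + 11/6 + 11/5 + 11/4 + 11/3 + 11/2 + 11/1 = 83711/2520 ≈ 33.219.

33.219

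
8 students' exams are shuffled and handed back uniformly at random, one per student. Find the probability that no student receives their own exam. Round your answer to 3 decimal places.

This is the derangement probability: permutations of 8 with no fixed point.
D(8) = 8! · (1 − 1/1! + 1/2! − ··· + (−1)^8/8!) = 14833.
P = 14833/40320 = 2119/5760 ≈ 0.368.

0.368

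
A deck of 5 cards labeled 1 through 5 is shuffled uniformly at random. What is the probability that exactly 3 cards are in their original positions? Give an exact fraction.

1/12

Choose which 3 of the 5 are fixed: C(5,3) = 10 ways.
The remaining 2 must have no fixed point: D(2) = 1.
P = 10·1/120 = 1/12.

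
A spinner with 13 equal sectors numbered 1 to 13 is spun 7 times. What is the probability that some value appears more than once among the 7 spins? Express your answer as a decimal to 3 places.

P(all 7 different) = 13/13 · 12/13 · ··· · 7/13 ≈ 0.138.
P(at least two equal) = 1 − 0.138 = 0.862.

0.862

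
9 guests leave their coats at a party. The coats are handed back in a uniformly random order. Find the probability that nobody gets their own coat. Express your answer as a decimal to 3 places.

This is the derangement probability: permutations of 9 with no fixed point.
D(9) = 9! · (1 − 1/1! + 1/2! − ··· + (−1)^9/9!) = 133496.
P = 133496/362880 = 16687/45360 ≈ 0.368.

0.368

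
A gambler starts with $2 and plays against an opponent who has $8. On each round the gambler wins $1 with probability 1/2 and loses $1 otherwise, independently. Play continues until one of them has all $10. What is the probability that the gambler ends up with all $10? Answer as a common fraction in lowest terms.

1/5

With a fair step, P(i) = ½P(i−1) + ½P(i+1) with P(0)=0, P(10)=1 has the linear solution P(i) = i/10.
P(2) = 2/10 = 1/5.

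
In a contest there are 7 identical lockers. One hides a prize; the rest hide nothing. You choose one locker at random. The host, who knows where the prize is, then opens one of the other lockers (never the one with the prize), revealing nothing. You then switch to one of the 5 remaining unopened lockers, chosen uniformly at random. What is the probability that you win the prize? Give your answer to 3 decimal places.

0.171

Your original locker holds the prize with probability 1/7, so the other 6 collectively hold it with probability 6/7.
The host can always find an empty locker to open, so this doesn't change that 6/7; it is now spread over the 5 remaining unopened lockers.
P(win by switching) = (6/7) · (1/5) = 6/35 ≈ 0.171.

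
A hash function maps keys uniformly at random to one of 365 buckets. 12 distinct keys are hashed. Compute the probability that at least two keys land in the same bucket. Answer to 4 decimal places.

It's easier to compute the probability that all 12 are distinct.
P(all distinct) = 365/365 · 364/365 · ··· · 354/365 ≈ 0.8330.
So the probability of at least one match is 1 − 0.8330 = 0.1670.

0.1670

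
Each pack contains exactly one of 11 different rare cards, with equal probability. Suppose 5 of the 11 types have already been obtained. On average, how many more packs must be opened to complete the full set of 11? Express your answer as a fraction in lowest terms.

539/20

Starting from 5 distinct types, each trial gives a new one with probability (11−i)/11 when i types are held, so the wait for the next new type is 11/(11−i).
E = 11/6 + 11/5 + 11/4 + 11/3 + 11/2 + 11/1 = 539/20.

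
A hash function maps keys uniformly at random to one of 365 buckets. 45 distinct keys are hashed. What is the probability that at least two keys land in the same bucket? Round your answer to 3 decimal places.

It's easier to compute the probability that all 45 are distinct.
P(all distinct) = 365/365 · 364/365 · ··· · 321/365 ≈ 0.059.
So the probability of at least one match is 1 − 0.059 = 0.941.

0.941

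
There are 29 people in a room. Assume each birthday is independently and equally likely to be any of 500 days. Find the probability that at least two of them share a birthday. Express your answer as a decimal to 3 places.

It's easier to compute the probability that all 29 are distinct.
P(all distinct) = 500/500 · 499/500 · ··· · 472/500 ≈ 0.437.
So the probability of at least one match is 1 − 0.437 = 0.563.

0.563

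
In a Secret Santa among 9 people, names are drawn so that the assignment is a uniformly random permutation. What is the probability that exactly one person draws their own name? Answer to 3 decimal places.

Choose which one is fixed: C(9,1) = 9 ways.
The remaining 8 must have no fixed point: D(8) = 14833.
P = 9·14833/362880 = 2119/5760 ≈ 0.368.

0.368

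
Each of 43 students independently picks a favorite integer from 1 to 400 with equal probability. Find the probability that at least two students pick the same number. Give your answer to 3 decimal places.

It's easier to compute the probability that all 43 are distinct.
P(all distinct) = 400/400 · 399/400 · ··· · 358/400 ≈ 0.096.
So the probability of at least one match is 1 − 0.096 = 0.904.

0.904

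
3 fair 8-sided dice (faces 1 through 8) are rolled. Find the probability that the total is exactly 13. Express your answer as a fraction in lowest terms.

There are 8^3 = 512 equally likely outcomes.
The number of ordered 3-tuples from {1,…,8} summing to 13 is 48.
P(sum = 13) = 48/512 = 3/32.

3/32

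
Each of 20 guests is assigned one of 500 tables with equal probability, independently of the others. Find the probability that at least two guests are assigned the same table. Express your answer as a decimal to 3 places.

0.320

It's easier to compute the probability that all 20 are distinct.
P(all distinct) = 500/500 · 499/500 · ··· · 481/500 ≈ 0.680.
So the probability of at least one match is 1 − 0.680 = 0.320.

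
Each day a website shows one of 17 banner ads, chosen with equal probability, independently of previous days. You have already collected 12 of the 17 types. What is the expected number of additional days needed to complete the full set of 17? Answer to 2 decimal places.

38.82

Starting from 12 distinct types, each trial gives a new one with probability (17−i)/17 when i types are held, so the wait for the next new type is 17/(17−i).
E = 17/5 + 17/4 + 17/3 + 17/2 + 17/1 = 2329/60 ≈ 38.82.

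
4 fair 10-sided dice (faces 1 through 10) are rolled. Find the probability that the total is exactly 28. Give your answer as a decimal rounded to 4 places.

0.0415

There are 10^4 = 10000 equally likely outcomes.
The number of ordered 4-tuples from {1,…,10} summing to 28 is 415.
P(sum = 28) = 415/10000 = 83/2000 ≈ 0.0415.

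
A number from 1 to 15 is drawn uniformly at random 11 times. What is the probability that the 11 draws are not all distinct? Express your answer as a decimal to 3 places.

P(all 11 different) = 15/15 · 14/15 · ··· · 5/15 ≈ 0.006.
P(at least two equal) = 1 − 0.006 = 0.994.

0.994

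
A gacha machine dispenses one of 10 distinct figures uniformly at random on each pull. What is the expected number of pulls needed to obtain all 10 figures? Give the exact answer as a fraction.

7381/252

After i distinct types are collected, each trial gives a new one with probability (10−i)/10, so the expected wait for the next new type is 10/(10−i).
E = 10/10 + 10/9 + 10/8 + 10/7 + 10/6 + 10/5 + 10/4 + 10/3 + 10/2 + 10/1 = 7381/252.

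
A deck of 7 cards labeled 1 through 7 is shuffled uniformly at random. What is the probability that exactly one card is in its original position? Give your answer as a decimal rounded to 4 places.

0.3681

Choose which one is fixed: C(7,1) = 7 ways.
The remaining 6 must have no fixed point: D(6) = 265.
P = 7·265/5040 = 53/144 ≈ 0.3681.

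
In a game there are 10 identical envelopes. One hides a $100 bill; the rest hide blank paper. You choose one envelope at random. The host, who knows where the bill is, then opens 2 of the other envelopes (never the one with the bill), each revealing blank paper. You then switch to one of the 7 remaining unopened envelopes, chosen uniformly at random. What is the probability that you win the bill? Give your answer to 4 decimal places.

Your original envelope holds the bill with probability 1/10, so the other 9 collectively hold it with probability 9/10.
The host can always find 2 empty envelopes to open, so the reveals don't change that 9/10; it is now spread over the 7 remaining unopened envelopes.
P(win by switching) = (9/10) · (1/7) = 9/70 ≈ 0.1286.

0.1286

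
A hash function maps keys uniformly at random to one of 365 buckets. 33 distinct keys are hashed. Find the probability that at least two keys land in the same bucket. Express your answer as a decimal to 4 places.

It's easier to compute the probability that all 33 are distinct.
P(all distinct) = 365/365 · 364/365 · ··· · 333/365 ≈ 0.2250.
So the probability of at least one match is 1 − 0.2250 = 0.7750.

0.7750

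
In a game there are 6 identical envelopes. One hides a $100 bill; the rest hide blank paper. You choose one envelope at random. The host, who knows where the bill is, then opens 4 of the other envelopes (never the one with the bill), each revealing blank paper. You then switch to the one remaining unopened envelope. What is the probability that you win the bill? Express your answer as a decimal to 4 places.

Your original envelope holds the bill with probability 1/6, so the other 5 collectively hold it with probability 5/6.
The host can always find 4 empty envelopes to open, so the reveals don't change that 5/6; it is now spread over the 1 remaining unopened envelope.
P(win by switching) = (5/6) · (1/1) = 5/6 ≈ 0.8333.

0.8333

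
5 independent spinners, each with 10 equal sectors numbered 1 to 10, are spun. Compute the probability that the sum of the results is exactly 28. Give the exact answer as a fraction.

There are 10^5 = 100000 equally likely outcomes.
The number of ordered 5-tuples from {1,…,10} summing to 28 is 6000.
P(sum = 28) = 6000/100000 = 3/50.

3/50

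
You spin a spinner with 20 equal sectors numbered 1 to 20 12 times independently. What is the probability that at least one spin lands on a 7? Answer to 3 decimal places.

P(no spin lands on a 7) = (19/20)^12 ≈ 0.540.
P(at least one) = 1 − 0.540 = 0.460.

0.460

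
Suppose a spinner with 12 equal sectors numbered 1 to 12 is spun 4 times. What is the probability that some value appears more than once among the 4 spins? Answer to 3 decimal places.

P(all 4 different) = 12/12 · 11/12 · ··· · 9/12 ≈ 0.573.
P(at least two equal) = 1 − 0.573 = 0.427.

0.427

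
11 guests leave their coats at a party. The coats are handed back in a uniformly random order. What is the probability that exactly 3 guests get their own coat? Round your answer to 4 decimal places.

Choose which 3 of the 11 are fixed: C(11,3) = 165 ways.
The remaining 8 must have no fixed point: D(8) = 14833.
P = 165·14833/39916800 = 2119/34560 ≈ 0.0613.

0.0613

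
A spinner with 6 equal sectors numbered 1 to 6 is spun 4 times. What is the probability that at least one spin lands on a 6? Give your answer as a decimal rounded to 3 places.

0.518

P(no spin lands on a 6) = (5/6)^4 ≈ 0.482.
P(at least one) = 1 − 0.482 = 0.518.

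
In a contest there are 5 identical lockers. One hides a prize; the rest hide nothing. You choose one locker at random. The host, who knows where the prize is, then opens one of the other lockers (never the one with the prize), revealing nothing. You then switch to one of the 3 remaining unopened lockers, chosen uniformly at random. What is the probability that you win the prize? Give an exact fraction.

Your original locker holds the prize with probability 1/5, so the other 4 collectively hold it with probability 4/5.
The host can always find an empty locker to open, so this doesn't change that 4/5; it is now spread over the 3 remaining unopened lockers.
P(win by switching) = (4/5) · (1/3) = 4/15.

4/15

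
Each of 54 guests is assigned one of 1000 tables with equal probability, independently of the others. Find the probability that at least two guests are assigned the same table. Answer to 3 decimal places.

It's easier to compute the probability that all 54 are distinct.
P(all distinct) = 1000/1000 · 999/1000 · ··· · 947/1000 ≈ 0.233.
So the probability of at least one match is 1 − 0.233 = 0.767.

0.767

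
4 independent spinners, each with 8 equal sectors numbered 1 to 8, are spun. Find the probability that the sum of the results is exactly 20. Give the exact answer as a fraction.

315/4096

There are 8^4 = 4096 equally likely outcomes.
The number of ordered 4-tuples from {1,…,8} summing to 20 is 315.
P(sum = 20) = 315/4096.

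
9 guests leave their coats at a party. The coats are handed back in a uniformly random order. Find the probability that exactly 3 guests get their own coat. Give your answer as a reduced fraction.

53/864

Choose which 3 of the 9 are fixed: C(9,3) = 84 ways.
The remaining 6 must have no fixed point: D(6) = 265.
P = 84·265/362880 = 53/864.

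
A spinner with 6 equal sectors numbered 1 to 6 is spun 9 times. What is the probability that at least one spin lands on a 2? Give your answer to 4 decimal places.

0.8062

P(no spin lands on a 2) = (5/6)^9 ≈ 0.1938.
P(at least one) = 1 − 0.1938 = 0.8062.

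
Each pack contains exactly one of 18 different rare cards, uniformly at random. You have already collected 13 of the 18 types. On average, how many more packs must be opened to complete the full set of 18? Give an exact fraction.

Starting from 13 distinct types, each trial gives a new one with probability (18−i)/18 when i types are held, so the wait for the next new type is 18/(18−i).
E = 18/5 + 18/4 + 18/3 + 18/2 + 18/1 = 411/10.

411/10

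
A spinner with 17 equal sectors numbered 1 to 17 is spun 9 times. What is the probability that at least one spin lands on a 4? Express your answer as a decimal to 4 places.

0.4205

P(no spin lands on a 4) = (16/17)^9 ≈ 0.5795.
P(at least one) = 1 − 0.5795 = 0.4205.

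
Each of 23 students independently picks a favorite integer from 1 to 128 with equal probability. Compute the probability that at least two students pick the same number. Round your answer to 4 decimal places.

It's easier to compute the probability that all 23 are distinct.
P(all distinct) = 128/128 · 127/128 · ··· · 106/128 ≈ 0.1220.
So the probability of at least one match is 1 − 0.1220 = 0.8780.

0.8780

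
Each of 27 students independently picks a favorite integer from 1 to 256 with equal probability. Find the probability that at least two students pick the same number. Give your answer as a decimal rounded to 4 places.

It's easier to compute the probability that all 27 are distinct.
P(all distinct) = 256/256 · 255/256 · ··· · 230/256 ≈ 0.2415.
So the probability of at least one match is 1 − 0.2415 = 0.7585.

0.7585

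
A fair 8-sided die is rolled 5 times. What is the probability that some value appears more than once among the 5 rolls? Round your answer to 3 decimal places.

P(all 5 different) = 8/8 · 7/8 · ··· · 4/8 ≈ 0.205.
P(at least two equal) = 1 − 0.205 = 0.795.

0.795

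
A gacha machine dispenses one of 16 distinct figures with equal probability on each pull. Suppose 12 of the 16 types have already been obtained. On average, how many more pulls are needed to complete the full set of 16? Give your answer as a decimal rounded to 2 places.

Starting from 12 distinct types, each trial gives a new one with probability (16−i)/16 when i types are held, so the wait for the next new type is 16/(16−i).
E = 16/4 + 16/3 + 16/2 + 16/1 = 100/3 ≈ 33.33.

33.33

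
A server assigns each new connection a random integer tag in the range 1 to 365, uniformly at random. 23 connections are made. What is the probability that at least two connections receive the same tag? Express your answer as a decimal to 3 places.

It's easier to compute the probability that all 23 are distinct.
P(all distinct) = 365/365 · 364/365 · ··· · 343/365 ≈ 0.493.
So the probability of at least one match is 1 − 0.493 = 0.507.

0.507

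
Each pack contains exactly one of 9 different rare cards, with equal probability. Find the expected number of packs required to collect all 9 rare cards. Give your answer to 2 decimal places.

25.46

After i distinct types are collected, each trial gives a new one with probability (9−i)/9, so the expected wait for the next new type is 9/(9−i).
E = 9/9 + 9/8 + 9/7 + 9/6 + 9/5 + 9/4 + 9/3 + 9/2 + 9/1 = 7129/280 ≈ 25.46.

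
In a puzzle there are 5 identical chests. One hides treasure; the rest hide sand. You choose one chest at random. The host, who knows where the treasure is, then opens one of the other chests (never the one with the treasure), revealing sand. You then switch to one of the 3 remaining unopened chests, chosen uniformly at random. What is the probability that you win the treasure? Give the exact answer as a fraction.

Your original chest holds the treasure with probability 1/5, so the other 4 collectively hold it with probability 4/5.
The host can always find an empty chest to open, so this doesn't change that 4/5; it is now spread over the 3 remaining unopened chests.
P(win by switching) = (4/5) · (1/3) = 4/15.

4/15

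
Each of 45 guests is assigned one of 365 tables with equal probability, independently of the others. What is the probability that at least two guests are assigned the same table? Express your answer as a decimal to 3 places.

It's easier to compute the probability that all 45 are distinct.
P(all distinct) = 365/365 · 364/365 · ··· · 321/365 ≈ 0.059.
So the probability of at least one match is 1 − 0.059 = 0.941.

0.941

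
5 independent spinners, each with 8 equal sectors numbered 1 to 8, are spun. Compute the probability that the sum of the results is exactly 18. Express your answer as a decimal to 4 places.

0.0534

There are 8^5 = 32768 equally likely outcomes.
The number of ordered 5-tuples from {1,…,8} summing to 18 is 1750.
P(sum = 18) = 1750/32768 = 875/16384 ≈ 0.0534.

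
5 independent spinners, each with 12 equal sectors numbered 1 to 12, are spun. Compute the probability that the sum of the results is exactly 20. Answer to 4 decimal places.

There are 12^5 = 248832 equally likely outcomes.
The number of ordered 5-tuples from {1,…,12} summing to 20 is 3701.
P(sum = 20) = 3701/248832 ≈ 0.0149.

0.0149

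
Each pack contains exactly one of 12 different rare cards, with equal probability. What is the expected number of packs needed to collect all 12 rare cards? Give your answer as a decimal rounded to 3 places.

After i distinct types are collected, each trial gives a new one with probability (12−i)/12, so the expected wait for the next new type is 12/(12−i).
E = 12/12 + 12/11 + 12/10 + 12/9 + 12/8 + 12/7 + 12/6 + 12/5 + 12/4 + 12/3 + 12/2 + 12/1 = 86021/2310 ≈ 37.239.

37.239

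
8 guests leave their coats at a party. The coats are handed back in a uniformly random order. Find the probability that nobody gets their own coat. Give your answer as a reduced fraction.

This is the derangement probability: permutations of 8 with no fixed point.
D(8) = 8! · (1 − 1/1! + 1/2! − ··· + (−1)^8/8!) = 14833.
P = 14833/40320 = 2119/5760.

2119/5760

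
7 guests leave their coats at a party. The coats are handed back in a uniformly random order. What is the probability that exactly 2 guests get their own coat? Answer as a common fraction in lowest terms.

11/60

Choose which 2 of the 7 are fixed: C(7,2) = 21 ways.
The remaining 5 must have no fixed point: D(5) = 44.
P = 21·44/5040 = 11/60.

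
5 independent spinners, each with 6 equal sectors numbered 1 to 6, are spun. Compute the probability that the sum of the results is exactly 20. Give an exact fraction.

217/2592

There are 6^5 = 7776 equally likely outcomes.
The number of ordered 5-tuples from {1,…,6} summing to 20 is 651.
P(sum = 20) = 651/7776 = 217/2592.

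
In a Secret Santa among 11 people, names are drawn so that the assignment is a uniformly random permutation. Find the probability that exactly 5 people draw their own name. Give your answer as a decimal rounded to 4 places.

Choose which 5 of the 11 are fixed: C(11,5) = 462 ways.
The remaining 6 must have no fixed point: D(6) = 265.
P = 462·265/39916800 = 53/17280 ≈ 0.0031.

0.0031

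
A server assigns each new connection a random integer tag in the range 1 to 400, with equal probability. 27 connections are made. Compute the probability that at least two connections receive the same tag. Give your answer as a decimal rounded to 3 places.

0.592

It's easier to compute the probability that all 27 are distinct.
P(all distinct) = 400/400 · 399/400 · ··· · 374/400 ≈ 0.408.
So the probability of at least one match is 1 − 0.408 = 0.592.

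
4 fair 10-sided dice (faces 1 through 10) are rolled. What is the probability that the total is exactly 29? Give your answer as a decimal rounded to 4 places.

0.0348

There are 10^4 = 10000 equally likely outcomes.
The number of ordered 4-tuples from {1,…,10} summing to 29 is 348.
P(sum = 29) = 348/10000 = 87/2500 ≈ 0.0348.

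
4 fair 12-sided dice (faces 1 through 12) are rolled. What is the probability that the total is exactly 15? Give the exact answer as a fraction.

There are 12^4 = 20736 equally likely outcomes.
The number of ordered 4-tuples from {1,…,12} summing to 15 is 364.
P(sum = 15) = 364/20736 = 91/5184.

91/5184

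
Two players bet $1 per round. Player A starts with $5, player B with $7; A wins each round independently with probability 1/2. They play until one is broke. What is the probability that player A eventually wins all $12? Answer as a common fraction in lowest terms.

5/12

With a fair step, P(i) = ½P(i−1) + ½P(i+1) with P(0)=0, P(12)=1 has the linear solution P(i) = i/12.
P(5) = 5/12.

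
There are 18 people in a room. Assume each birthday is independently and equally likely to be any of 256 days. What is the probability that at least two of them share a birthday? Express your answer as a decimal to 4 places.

It's easier to compute the probability that all 18 are distinct.
P(all distinct) = 256/256 · 255/256 · ··· · 239/256 ≈ 0.5424.
So the probability of at least one match is 1 − 0.5424 = 0.4576.

0.4576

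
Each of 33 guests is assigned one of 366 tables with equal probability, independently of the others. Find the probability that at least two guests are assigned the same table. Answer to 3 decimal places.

It's easier to compute the probability that all 33 are distinct.
P(all distinct) = 366/366 · 365/366 · ··· · 334/366 ≈ 0.226.
So the probability of at least one match is 1 − 0.226 = 0.774.

0.774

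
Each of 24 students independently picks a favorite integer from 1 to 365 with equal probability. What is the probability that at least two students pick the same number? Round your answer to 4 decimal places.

It's easier to compute the probability that all 24 are distinct.
P(all distinct) = 365/365 · 364/365 · ··· · 342/365 ≈ 0.4617.
So the probability of at least one match is 1 − 0.4617 = 0.5383.

0.5383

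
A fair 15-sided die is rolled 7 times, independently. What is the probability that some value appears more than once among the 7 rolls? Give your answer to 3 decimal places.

0.810

P(all 7 different) = 15/15 · 14/15 · ··· · 9/15 ≈ 0.190.
P(at least two equal) = 1 − 0.190 = 0.810.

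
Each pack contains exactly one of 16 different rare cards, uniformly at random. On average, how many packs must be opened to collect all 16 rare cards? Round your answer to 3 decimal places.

After i distinct types are collected, each trial gives a new one with probability (16−i)/16, so the expected wait for the next new type is 16/(16−i).
E = 16/16 + 16/15 + 16/14 + 16/13 + 16/12 + 16/11 + 16/10 + 16/9 + 16/8 + 16/7 + 16/6 + 16/5 + 16/4 + 16/3 + 16/2 + 16/1 = 2436559/45045 ≈ 54.092.

54.092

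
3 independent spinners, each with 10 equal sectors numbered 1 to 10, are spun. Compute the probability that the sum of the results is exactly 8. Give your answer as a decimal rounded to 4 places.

0.0210

There are 10^3 = 1000 equally likely outcomes.
The number of ordered 3-tuples from {1,…,10} summing to 8 is 21.
P(sum = 8) = 21/1000 ≈ 0.0210.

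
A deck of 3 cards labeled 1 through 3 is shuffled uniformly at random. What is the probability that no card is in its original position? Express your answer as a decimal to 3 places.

This is the derangement probability: permutations of 3 with no fixed point.
D(3) = 3! · (1 − 1/1! + 1/2! − ··· + (−1)^3/3!) = 2.
P = 2/6 = 1/3 ≈ 0.333.

0.333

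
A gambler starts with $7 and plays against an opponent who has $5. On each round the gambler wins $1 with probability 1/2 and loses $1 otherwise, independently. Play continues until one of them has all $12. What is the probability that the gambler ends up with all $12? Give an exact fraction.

7/12

With a fair step, P(i) = ½P(i−1) + ½P(i+1) with P(0)=0, P(12)=1 has the linear solution P(i) = i/12.
P(7) = 7/12.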